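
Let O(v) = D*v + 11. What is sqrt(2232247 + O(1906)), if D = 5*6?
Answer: 3*sqrt(254382) ≈ 1513.1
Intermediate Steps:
D = 30
O(v) = 11 + 30*v (O(v) = 30*v + 11 = 11 + 30*v)
sqrt(2232247 + O(1906)) = sqrt(2232247 + (11 + 30*1906)) = sqrt(2232247 + (11 + 57180)) = sqrt(2232247 + 57191) = sqrt(2289438) = 3*sqrt(254382)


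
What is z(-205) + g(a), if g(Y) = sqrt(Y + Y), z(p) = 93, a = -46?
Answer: 93 + 2*I*sqrt(23) ≈ 93.0 + 9.5917*I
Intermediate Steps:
g(Y) = sqrt(2)*sqrt(Y) (g(Y) = sqrt(2*Y) = sqrt(2)*sqrt(Y))
z(-205) + g(a) = 93 + sqrt(2)*sqrt(-46) = 93 + sqrt(2)*(I*sqrt(46)) = 93 + 2*I*sqrt(23)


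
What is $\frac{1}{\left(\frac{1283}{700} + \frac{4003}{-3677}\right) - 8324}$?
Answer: $- \frac{2573900}{21423228109} \approx -0.00012015$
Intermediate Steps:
$\frac{1}{\left(\frac{1283}{700} + \frac{4003}{-3677}\right) - 8324} = \frac{1}{\left(1283 \cdot \frac{1}{700} + 4003 \left(- \frac{1}{3677}\right)\right) - 8324} = \frac{1}{\left(\frac{1283}{700} - \frac{4003}{3677}\right) - 8324} = \frac{1}{\frac{1915491}{2573900} - 8324} = \frac{1}{- \frac{21423228109}{2573900}} = - \frac{2573900}{21423228109}$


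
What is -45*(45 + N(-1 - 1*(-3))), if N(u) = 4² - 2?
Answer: -2655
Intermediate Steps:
N(u) = 14 (N(u) = 16 - 2 = 14)
-45*(45 + N(-1 - 1*(-3))) = -45*(45 + 14) = -45*59 = -2655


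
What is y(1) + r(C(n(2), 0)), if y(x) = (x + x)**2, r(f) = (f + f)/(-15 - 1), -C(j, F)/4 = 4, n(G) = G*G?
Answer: 6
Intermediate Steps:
n(G) = G**2
C(j, F) = -16 (C(j, F) = -4*4 = -16)
r(f) = -f/8 (r(f) = (2*f)/(-16) = (2*f)*(-1/16) = -f/8)
y(x) = 4*x**2 (y(x) = (2*x)**2 = 4*x**2)
y(1) + r(C(n(2), 0)) = 4*1**2 - 1/8*(-16) = 4*1 + 2 = 4 + 2 = 6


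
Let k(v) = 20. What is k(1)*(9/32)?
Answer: 45/8 ≈ 5.6250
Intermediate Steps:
k(1)*(9/32) = 20*(9/32) = 45/8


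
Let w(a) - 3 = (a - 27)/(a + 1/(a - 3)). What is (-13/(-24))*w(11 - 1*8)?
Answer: 13/8 ≈ 1.6250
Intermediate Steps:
w(a) = 3 + (-27 + a)/(a + 1/(-3 + a)) (w(a) = 3 + (a - 27)/(a + 1/(a - 3)) = 3 + (-27 + a)/(a + 1/(-3 + a)))
(-13/(-24))*w(11 - 1*8) = (-13/(-24))*((84 - 39*(11 - 1*8) + 4*(11 - 1*8)**2)/(1 + (11 - 1*8)**2 - 3*(11 - 1*8))) = (-13*(-1/24))*((84 - 39*(11 - 8) + 4*(11 - 8)**2)/(1 + (11 - 8)**2 - 3*(11 - 8))) = 13*((84 - 39*3 + 4*3**2)/(1 + 3**2 - 3*3))/24 = 13*((84 - 117 + 4*9)/(1 + 9 - 9))/24 = 13*((84 - 117 + 36)/1)/24 = 13*(1*3)/24 = (13/24)*3 = 13/8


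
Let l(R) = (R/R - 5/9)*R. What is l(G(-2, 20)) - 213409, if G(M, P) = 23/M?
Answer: -1920727/9 ≈ -2.1341e+5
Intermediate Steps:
l(R) = 4*R/9 (l(R) = (1 - 5*⅑)*R = (1 - 5/9)*R = 4*R/9)
l(G(-2, 20)) - 213409 = 4*(23/(-2))/9 - 213409 = 4*(23*(-½))/9 - 213409 = (4/9)*(-23/2) - 213409 = -46/9 - 213409 = -1920727/9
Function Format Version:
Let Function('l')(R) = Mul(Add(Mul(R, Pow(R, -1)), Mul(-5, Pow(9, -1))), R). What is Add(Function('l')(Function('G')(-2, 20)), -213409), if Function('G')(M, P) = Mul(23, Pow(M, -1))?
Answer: Rational(-1920727, 9) ≈ -2.1341e+5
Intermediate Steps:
Function('l')(R) = Mul(Rational(4, 9), R) (Function('l')(R) = Mul(Add(1, Mul(-5, Rational(1, 9))), R) = Mul(Add(1, Rational(-5, 9)), R) = Mul(Rational(4, 9), R))
Add(Function('l')(Function('G')(-2, 20)), -213409) = Add(Mul(Rational(4, 9), Mul(23, Pow(-2, -1))), -213409) = Add(Mul(Rational(4, 9), Mul(23, Rational(-1, 2))), -213409) = Add(Mul(Rational(4, 9), Rational(-23, 2)), -213409) = Add(Rational(-46, 9), -213409) = Rational(-1920727, 9)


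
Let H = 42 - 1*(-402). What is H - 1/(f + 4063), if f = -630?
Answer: 1524251/3433 ≈ 444.00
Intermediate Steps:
H = 444 (H = 42 + 402 = 444)
H - 1/(f + 4063) = 444 - 1/(-630 + 4063) = 444 - 1/3433 = 1524251/3433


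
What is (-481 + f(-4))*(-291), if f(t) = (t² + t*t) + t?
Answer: 131823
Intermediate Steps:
f(t) = t + 2*t² (f(t) = (t² + t²) + t = 2*t² + t = t + 2*t²)
(-481 + f(-4))*(-291) = (-481 - 4*(1 + 2*(-4)))*(-291) = (-481 - 4*(1 - 8))*(-291) = (-481 - 4*(-7))*(-291) = (-481 + 28)*(-291) = -453*(-291) = 131823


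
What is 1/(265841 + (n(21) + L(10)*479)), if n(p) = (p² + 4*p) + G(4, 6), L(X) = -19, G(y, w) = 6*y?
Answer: 1/257289 ≈ 3.8867e-6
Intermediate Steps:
n(p) = 24 + p² + 4*p (n(p) = (p² + 4*p) + 6*4 = (p² + 4*p) + 24 = 24 + p² + 4*p)
1/(265841 + (n(21) + L(10)*479)) = 1/(265841 + ((24 + 21² + 4*21) - 19*479)) = 1/(265841 + ((24 + 441 + 84) - 9101)) = 1/(265841 + (549 - 9101)) = 1/(265841 - 8552) = 1/257289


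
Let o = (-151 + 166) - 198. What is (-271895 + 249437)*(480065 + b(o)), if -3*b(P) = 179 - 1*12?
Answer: -10780049608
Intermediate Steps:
o = -183 (o = 15 - 198 = -183)
b(P) = -167/3 (b(P) = -(179 - 1*12)/3 = -(179 - 12)/3 = -1/3*167 = -167/3)
(-271895 + 249437)*(480065 + b(o)) = (-271895 + 249437)*(480065 - 167/3) = -22458*1440028/3 = -10780049608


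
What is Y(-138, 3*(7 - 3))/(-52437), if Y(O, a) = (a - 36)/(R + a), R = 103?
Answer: 8/2010085 ≈ 3.9799e-6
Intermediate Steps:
Y(O, a) = (-36 + a)/(103 + a) (Y(O, a) = (a - 36)/(103 + a) = (-36 + a)/(103 + a))
Y(-138, 3*(7 - 3))/(-52437) = ((-36 + 3*(7 - 3))/(103 + 3*(7 - 3)))/(-52437) = ((-36 + 3*4)/(103 + 3*4))*(-1/52437) = ((-36 + 12)/(103 + 12))*(-1/52437) = (-24/115)*(-1/52437) = ((1/115)*(-24))*(-1/52437) = -24/115*(-1/52437) = 8/2010085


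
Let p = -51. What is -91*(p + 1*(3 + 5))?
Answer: 3913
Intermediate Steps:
-91*(p + 1*(3 + 5)) = -91*(-51 + 1*(3 + 5)) = -91*(-51 + 1*8) = -91*(-51 + 8) = -91*(-43) = 3913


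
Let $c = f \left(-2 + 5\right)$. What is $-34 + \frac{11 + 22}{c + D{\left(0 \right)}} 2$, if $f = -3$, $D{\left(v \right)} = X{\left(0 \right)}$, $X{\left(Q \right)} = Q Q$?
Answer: $- \frac{124}{3} \approx -41.333$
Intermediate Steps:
$X{\left(Q \right)} = Q^{2}$
$D{\left(v \right)} = 0$ ($D{\left(v \right)} = 0^{2} = 0$)
$c = -9$ ($c = - 3 \left(-2 + 5\right) = \left(-3\right) 3 = -9$)
$-34 + \frac{11 + 22}{c + D{\left(0 \right)}} 2 = -34 + \frac{11 + 22}{-9 + 0} \cdot 2 = -34 + \frac{33}{-9} \cdot 2 = -34 + 33 \left(- \frac{1}{9}\right) 2 = -34 - \frac{22}{3} = - \frac{124}{3}$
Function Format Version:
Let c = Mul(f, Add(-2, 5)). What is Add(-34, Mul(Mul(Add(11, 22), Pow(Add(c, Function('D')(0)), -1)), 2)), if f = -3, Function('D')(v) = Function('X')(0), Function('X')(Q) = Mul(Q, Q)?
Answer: Rational(-124, 3) ≈ -41.333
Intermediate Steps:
Function('X')(Q) = Pow(Q, 2)
Function('D')(v) = 0 (Function('D')(v) = Pow(0, 2) = 0)
c = -9 (c = Mul(-3, Add(-2, 5)) = Mul(-3, 3) = -9)
Add(-34, Mul(Mul(Add(11, 22), Pow(Add(c, Function('D')(0)), -1)), 2)) = Add(-34, Mul(Mul(Add(11, 22), Pow(Add(-9, 0), -1)), 2)) = Add(-34, Mul(Mul(33, Pow(-9, -1)), 2)) = Add(-34, Mul(Mul(33, Rational(-1, 9)), 2)) = Add(-34, Mul(Rational(-11, 3), 2)) = Add(-34, Rational(-22, 3)) = Rational(-124, 3)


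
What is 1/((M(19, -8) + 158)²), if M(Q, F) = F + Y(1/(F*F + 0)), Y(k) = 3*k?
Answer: 4096/92217609 ≈ 4.4417e-5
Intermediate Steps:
M(Q, F) = F + 3/F² (M(Q, F) = F + 3/(F*F + 0) = F + 3/(F² + 0) = F + 3/(F²) = F + 3/F²)
1/((M(19, -8) + 158)²) = 1/(((-8 + 3/(-8)²) + 158)²) = 1/(((-8 + 3*(1/64)) + 158)²) = 1/(((-8 + 3/64) + 158)²) = 1/((-509/64 + 158)²) = 1/((9603/64)²) = 1/(92217609/4096) = 4096/92217609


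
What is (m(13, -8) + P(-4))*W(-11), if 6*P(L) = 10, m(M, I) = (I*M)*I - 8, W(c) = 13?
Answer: 32201/3 ≈ 10734.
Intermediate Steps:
m(M, I) = -8 + M*I² (m(M, I) = M*I² - 8 = -8 + M*I²)
P(L) = 5/3 (P(L) = (⅙)*10 = 5/3)
(m(13, -8) + P(-4))*W(-11) = ((-8 + 13*(-8)²) + 5/3)*13 = ((-8 + 13*64) + 5/3)*13 = ((-8 + 832) + 5/3)*13 = (824 + 5/3)*13 = (2477/3)*13 = 32201/3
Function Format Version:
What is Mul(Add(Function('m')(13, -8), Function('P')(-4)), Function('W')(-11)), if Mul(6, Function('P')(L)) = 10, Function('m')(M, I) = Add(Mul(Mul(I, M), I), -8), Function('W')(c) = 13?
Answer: Rational(32201, 3) ≈ 10734.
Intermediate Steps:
Function('m')(M, I) = Add(-8, Mul(M, Pow(I, 2))) (Function('m')(M, I) = Add(Mul(M, Pow(I, 2)), -8) = Add(-8, Mul(M, Pow(I, 2))))
Function('P')(L) = Rational(5, 3) (Function('P')(L) = Mul(Rational(1, 6), 10) = Rational(5, 3))
Mul(Add(Function('m')(13, -8), Function('P')(-4)), Function('W')(-11)) = Mul(Add(Add(-8, Mul(13, Pow(-8, 2))), Rational(5, 3)), 13) = Mul(Add(Add(-8, Mul(13, 64)), Rational(5, 3)), 13) = Mul(Add(Add(-8, 832), Rational(5, 3)), 13) = Mul(Add(824, Rational(5, 3)), 13) = Mul(Rational(2477, 3), 13) = Rational(32201, 3)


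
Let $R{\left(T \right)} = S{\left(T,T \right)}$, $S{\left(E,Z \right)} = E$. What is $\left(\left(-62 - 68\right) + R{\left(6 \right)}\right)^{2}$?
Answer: $15376$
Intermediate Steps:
$R{\left(T \right)} = T$
$\left(\left(-62 - 68\right) + R{\left(6 \right)}\right)^{2} = \left(\left(-62 - 68\right) + 6\right)^{2} = \left(-130 + 6\right)^{2} = \left(-124\right)^{2} = 15376$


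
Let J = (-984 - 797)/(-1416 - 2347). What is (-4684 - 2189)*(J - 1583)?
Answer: 40929044904/3763 ≈ 1.0877e+7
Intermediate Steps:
J = 1781/3763 (J = -1781/(-3763) = -1781*(-1/3763) = 1781/3763 ≈ 0.47329)
(-4684 - 2189)*(J - 1583) = (-4684 - 2189)*(1781/3763 - 1583) = -6873*(-5955048/3763) = 40929044904/3763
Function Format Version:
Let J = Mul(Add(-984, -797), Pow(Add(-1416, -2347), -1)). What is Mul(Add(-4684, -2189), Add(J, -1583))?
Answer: Rational(40929044904, 3763) ≈ 1.0877e+7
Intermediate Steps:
J = Rational(1781, 3763) (J = Mul(-1781, Pow(-3763, -1)) = Mul(-1781, Rational(-1, 3763)) = Rational(1781, 3763) ≈ 0.47329)
Mul(Add(-4684, -2189), Add(J, -1583)) = Mul(Add(-4684, -2189), Add(Rational(1781, 3763), -1583)) = Mul(-6873, Rational(-5955048, 3763)) = Rational(40929044904, 3763)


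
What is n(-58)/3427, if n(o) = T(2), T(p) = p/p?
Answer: 1/3427 ≈ 0.00029180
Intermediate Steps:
T(p) = 1
n(o) = 1
n(-58)/3427 = 1/3427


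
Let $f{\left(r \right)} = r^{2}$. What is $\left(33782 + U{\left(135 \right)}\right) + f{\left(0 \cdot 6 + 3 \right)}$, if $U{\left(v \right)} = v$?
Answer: $33926$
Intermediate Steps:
$\left(33782 + U{\left(135 \right)}\right) + f{\left(0 \cdot 6 + 3 \right)} = \left(33782 + 135\right) + \left(0 \cdot 6 + 3\right)^{2} = 33917 + \left(0 + 3\right)^{2} = 33917 + 3^{2} = 33917 + 9 = 33926$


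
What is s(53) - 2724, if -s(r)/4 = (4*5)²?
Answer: -4324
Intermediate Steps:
s(r) = -1600 (s(r) = -4*(4*5)² = -4*20² = -4*400 = -1600)
s(53) - 2724 = -1600 - 2724 = -4324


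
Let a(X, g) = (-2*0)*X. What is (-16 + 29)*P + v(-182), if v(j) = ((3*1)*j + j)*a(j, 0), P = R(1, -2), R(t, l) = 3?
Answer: 39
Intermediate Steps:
a(X, g) = 0 (a(X, g) = 0*X = 0)
P = 3
v(j) = 0 (v(j) = ((3*1)*j + j)*0 = (3*j + j)*0 = (4*j)*0 = 0)
(-16 + 29)*P + v(-182) = (-16 + 29)*3 + 0 = 13*3 + 0 = 39 + 0 = 39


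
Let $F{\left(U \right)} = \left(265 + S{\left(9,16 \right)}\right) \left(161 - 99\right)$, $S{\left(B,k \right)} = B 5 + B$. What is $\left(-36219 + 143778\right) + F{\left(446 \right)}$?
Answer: $127337$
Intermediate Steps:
$S{\left(B,k \right)} = 6 B$ ($S{\left(B,k \right)} = 5 B + B = 6 B$)
$F{\left(U \right)} = 19778$ ($F{\left(U \right)} = \left(265 + 6 \cdot 9\right) \left(161 - 99\right) = \left(265 + 54\right) 62 = 319 \cdot 62 = 19778$)
$\left(-36219 + 143778\right) + F{\left(446 \right)} = \left(-36219 + 143778\right) + 19778 = 107559 + 19778 = 127337$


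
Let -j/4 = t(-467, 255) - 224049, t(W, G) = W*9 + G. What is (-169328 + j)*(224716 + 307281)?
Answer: 395092892020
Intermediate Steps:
t(W, G) = G + 9*W (t(W, G) = 9*W + G = G + 9*W)
j = 911988 (j = -4*((255 + 9*(-467)) - 224049) = -4*((255 - 4203) - 224049) = -4*(-3948 - 224049) = -4*(-227997) = 911988)
(-169328 + j)*(224716 + 307281) = (-169328 + 911988)*(224716 + 307281) = 742660*531997 = 395092892020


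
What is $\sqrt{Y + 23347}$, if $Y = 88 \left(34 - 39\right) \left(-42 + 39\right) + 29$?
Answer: $42 \sqrt{14} \approx 157.15$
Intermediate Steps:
$Y = 1349$ ($Y = 88 \left(\left(-5\right) \left(-3\right)\right) + 29 = 88 \cdot 15 + 29 = 1320 + 29 = 1349$)
$\sqrt{Y + 23347} = \sqrt{1349 + 23347} = \sqrt{24696} = 42 \sqrt{14}$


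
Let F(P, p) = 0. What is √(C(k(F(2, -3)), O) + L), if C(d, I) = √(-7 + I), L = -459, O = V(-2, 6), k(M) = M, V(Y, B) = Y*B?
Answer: √(-459 + I*√19) ≈ 0.1017 + 21.425*I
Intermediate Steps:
V(Y, B) = B*Y
O = -12 (O = 6*(-2) = -12)
√(C(k(F(2, -3)), O) + L) = √(√(-7 - 12) - 459) = √(√(-19) - 459) = √(I*√19 - 459) = √(-459 + I*√19)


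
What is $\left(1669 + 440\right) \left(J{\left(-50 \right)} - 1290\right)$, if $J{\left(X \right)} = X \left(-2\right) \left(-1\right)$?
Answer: $-2931510$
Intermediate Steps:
$J{\left(X \right)} = 2 X$ ($J{\left(X \right)} = - 2 X \left(-1\right) = 2 X$)
$\left(1669 + 440\right) \left(J{\left(-50 \right)} - 1290\right) = \left(1669 + 440\right) \left(2 \left(-50\right) - 1290\right) = 2109 \left(-100 - 1290\right) = 2109 \left(-1390\right) = -2931510$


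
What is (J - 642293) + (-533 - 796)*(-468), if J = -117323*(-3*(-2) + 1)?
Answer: -841582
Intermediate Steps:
J = -821261 (J = -117323*(6 + 1) = -117323*7 = -821261)
(J - 642293) + (-533 - 796)*(-468) = (-821261 - 642293) + (-533 - 796)*(-468) = -1463554 - 1329*(-468) = -1463554 + 621972 = -841582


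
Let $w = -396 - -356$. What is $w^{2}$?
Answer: $1600$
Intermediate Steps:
$w = -40$ ($w = -396 + 356 = -40$)
$w^{2} = \left(-40\right)^{2} = 1600$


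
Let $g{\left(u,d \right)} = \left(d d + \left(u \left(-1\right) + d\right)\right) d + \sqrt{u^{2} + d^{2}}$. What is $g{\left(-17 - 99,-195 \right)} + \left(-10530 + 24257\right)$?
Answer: $-7385743 + \sqrt{51481} \approx -7.3855 \cdot 10^{6}$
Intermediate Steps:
$g{\left(u,d \right)} = \sqrt{d^{2} + u^{2}} + d \left(d + d^{2} - u\right)$ ($g{\left(u,d \right)} = \left(d^{2} + \left(- u + d\right)\right) d + \sqrt{d^{2} + u^{2}} = \left(d^{2} + \left(d - u\right)\right) d + \sqrt{d^{2} + u^{2}} = \left(d + d^{2} - u\right) d + \sqrt{d^{2} + u^{2}} = d \left(d + d^{2} - u\right) + \sqrt{d^{2} + u^{2}} = \sqrt{d^{2} + u^{2}} + d \left(d + d^{2} - u\right)$)
$g{\left(-17 - 99,-195 \right)} + \left(-10530 + 24257\right) = \left(\left(-195\right)^{2} + \left(-195\right)^{3} + \sqrt{\left(-195\right)^{2} + \left(-17 - 99\right)^{2}} - - 195 \left(-17 - 99\right)\right) + \left(-10530 + 24257\right) = \left(38025 - 7414875 + \sqrt{38025 + \left(-17 - 99\right)^{2}} - - 195 \left(-17 - 99\right)\right) + 13727 = \left(38025 - 7414875 + \sqrt{38025 + \left(-116\right)^{2}} - \left(-195\right) \left(-116\right)\right) + 13727 = \left(38025 - 7414875 + \sqrt{38025 + 13456} - 22620\right) + 13727 = \left(38025 - 7414875 + \sqrt{51481} - 22620\right) + 13727 = \left(-7399470 + \sqrt{51481}\right) + 13727 = -7385743 + \sqrt{51481}$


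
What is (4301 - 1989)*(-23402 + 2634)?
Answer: -48015616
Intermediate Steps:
(4301 - 1989)*(-23402 + 2634) = 2312*(-20768) = -48015616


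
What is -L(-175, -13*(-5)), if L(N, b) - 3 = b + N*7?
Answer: 1157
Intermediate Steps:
L(N, b) = 3 + b + 7*N (L(N, b) = 3 + (b + N*7) = 3 + (b + 7*N) = 3 + b + 7*N)
-L(-175, -13*(-5)) = -(3 - 13*(-5) + 7*(-175)) = -(3 + 65 - 1225) = -1*(-1157) = 1157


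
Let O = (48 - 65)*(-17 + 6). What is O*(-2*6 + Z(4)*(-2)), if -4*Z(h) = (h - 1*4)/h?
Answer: -2244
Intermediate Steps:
O = 187 (O = -17*(-11) = 187)
Z(h) = -(-4 + h)/(4*h) (Z(h) = -(h - 1*4)/(4*h) = -(h - 4)/(4*h) = -(-4 + h)/(4*h))
O*(-2*6 + Z(4)*(-2)) = 187*(-2*6 + ((¼)*(4 - 1*4)/4)*(-2)) = 187*(-12 + ((¼)*(¼)*(4 - 4))*(-2)) = 187*(-12 + ((¼)*(¼)*0)*(-2)) = 187*(-12 + 0*(-2)) = 187*(-12 + 0) = 187*(-12) = -2244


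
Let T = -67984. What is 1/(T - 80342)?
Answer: -1/148326 ≈ -6.7419e-6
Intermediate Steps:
1/(T - 80342) = 1/(-67984 - 80342) = 1/(-148326) = -1/148326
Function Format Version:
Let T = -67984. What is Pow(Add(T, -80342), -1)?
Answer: Rational(-1, 148326) ≈ -6.7419e-6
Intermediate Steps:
Pow(Add(T, -80342), -1) = Pow(Add(-67984, -80342), -1) = Pow(-148326, -1) = Rational(-1, 148326)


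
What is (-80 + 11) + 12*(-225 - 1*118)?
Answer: -4185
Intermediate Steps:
(-80 + 11) + 12*(-225 - 1*118) = -69 + 12*(-225 - 118) = -69 + 12*(-343) = -69 - 4116 = -4185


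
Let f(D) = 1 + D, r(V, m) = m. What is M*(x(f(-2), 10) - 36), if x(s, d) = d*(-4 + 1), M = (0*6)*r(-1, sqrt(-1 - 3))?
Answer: 0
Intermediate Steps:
M = 0 (M = (0*6)*sqrt(-1 - 3) = 0*sqrt(-4) = 0*(2*I) = 0)
x(s, d) = -3*d (x(s, d) = d*(-3) = -3*d)
M*(x(f(-2), 10) - 36) = 0*(-3*10 - 36) = 0*(-30 - 36) = 0*(-66) = 0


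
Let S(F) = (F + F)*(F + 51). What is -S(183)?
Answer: -85644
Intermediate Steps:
S(F) = 2*F*(51 + F) (S(F) = (2*F)*(51 + F) = 2*F*(51 + F))
-S(183) = -2*183*(51 + 183) = -2*183*234 = -1*85644 = -85644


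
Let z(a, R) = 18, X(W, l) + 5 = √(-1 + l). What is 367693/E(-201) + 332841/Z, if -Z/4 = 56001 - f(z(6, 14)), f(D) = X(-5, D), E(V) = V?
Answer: -2308538119215457/1260942151638 - 332841*√17/12546688076 ≈ -1830.8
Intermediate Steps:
X(W, l) = -5 + √(-1 + l)
f(D) = -5 + √(-1 + D)
Z = -224024 + 4*√17 (Z = -4*(56001 - (-5 + √(-1 + 18))) = -4*(56001 - (-5 + √17)) = -4*(56001 + (5 - √17)) = -4*(56006 - √17) = -224024 + 4*√17 ≈ -2.2401e+5)
367693/E(-201) + 332841/Z = 367693/(-201) + 332841/(-224024 + 4*√17) = 367693*(-1/201) + 332841/(-224024 + 4*√17) = -367693/201 + 332841/(-224024 + 4*√17)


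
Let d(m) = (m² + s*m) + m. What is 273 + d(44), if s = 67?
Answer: 5201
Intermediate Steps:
d(m) = m² + 68*m (d(m) = (m² + 67*m) + m = m² + 68*m)
273 + d(44) = 273 + 44*(68 + 44) = 273 + 44*112 = 273 + 4928 = 5201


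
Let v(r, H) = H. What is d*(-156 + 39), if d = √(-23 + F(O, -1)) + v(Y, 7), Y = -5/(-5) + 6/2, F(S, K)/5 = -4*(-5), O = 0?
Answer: -819 - 117*√77 ≈ -1845.7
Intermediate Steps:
F(S, K) = 100 (F(S, K) = 5*(-4*(-5)) = 5*20 = 100)
Y = 4 (Y = -5*(-⅕) + 6*(½) = 1 + 3 = 4)
d = 7 + √77 (d = √(-23 + 100) + 7 = √77 + 7 = 7 + √77 ≈ 15.775)
d*(-156 + 39) = (7 + √77)*(-156 + 39) = (7 + √77)*(-117) = -819 - 117*√77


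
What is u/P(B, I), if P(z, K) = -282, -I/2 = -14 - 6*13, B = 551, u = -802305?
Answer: 267435/94 ≈ 2845.1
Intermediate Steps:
I = 184 (I = -2*(-14 - 6*13) = -2*(-14 - 78) = -2*(-92) = 184)
u/P(B, I) = -802305/(-282) = -802305*(-1/282) = 267435/94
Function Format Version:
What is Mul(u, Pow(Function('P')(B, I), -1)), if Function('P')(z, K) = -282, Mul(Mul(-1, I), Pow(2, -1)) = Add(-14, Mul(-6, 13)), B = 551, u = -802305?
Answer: Rational(267435, 94) ≈ 2845.1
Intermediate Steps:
I = 184 (I = Mul(-2, Add(-14, Mul(-6, 13))) = Mul(-2, Add(-14, -78)) = Mul(-2, -92) = 184)
Mul(u, Pow(Function('P')(B, I), -1)) = Mul(-802305, Pow(-282, -1)) = Mul(-802305, Rational(-1, 282)) = Rational(267435, 94)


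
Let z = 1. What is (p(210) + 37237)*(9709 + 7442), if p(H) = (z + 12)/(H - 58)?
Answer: 97075294587/152 ≈ 6.3865e+8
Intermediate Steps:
p(H) = 13/(-58 + H) (p(H) = (1 + 12)/(H - 58) = 13/(-58 + H))
(p(210) + 37237)*(9709 + 7442) = (13/(-58 + 210) + 37237)*(9709 + 7442) = (13/152 + 37237)*17151 = (5660037/152)*17151 = 97075294587/152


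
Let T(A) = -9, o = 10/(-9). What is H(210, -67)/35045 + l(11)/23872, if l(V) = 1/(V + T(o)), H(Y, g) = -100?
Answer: -947871/334637696 ≈ -0.0028325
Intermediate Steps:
o = -10/9 (o = 10*(-1/9) = -10/9 ≈ -1.1111)
l(V) = 1/(-9 + V) (l(V) = 1/(V - 9) = 1/(-9 + V))
H(210, -67)/35045 + l(11)/23872 = -100/35045 + 1/((-9 + 11)*23872) = -100*1/35045 + (1/23872)/2 = -20/7009 + (1/2)*(1/23872) = -20/7009 + 1/47744 = -947871/334637696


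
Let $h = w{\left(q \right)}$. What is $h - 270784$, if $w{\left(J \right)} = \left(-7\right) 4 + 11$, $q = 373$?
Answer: $-270801$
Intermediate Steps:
$w{\left(J \right)} = -17$ ($w{\left(J \right)} = -28 + 11 = -17$)
$h = -17$
$h - 270784 = -17 - 270784 = -270801$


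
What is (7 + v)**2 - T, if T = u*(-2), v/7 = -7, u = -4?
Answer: 1756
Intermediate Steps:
v = -49 (v = 7*(-7) = -49)
T = 8 (T = -4*(-2) = 8)
(7 + v)**2 - T = (7 - 49)**2 - 1*8 = (-42)**2 - 8 = 1764 - 8 = 1756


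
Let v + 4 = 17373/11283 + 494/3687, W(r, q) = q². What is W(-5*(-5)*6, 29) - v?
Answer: 11694242564/13866807 ≈ 843.33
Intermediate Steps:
v = -32257877/13866807 (v = -4 + (17373/11283 + 494/3687) = -4 + (17373*(1/11283) + 494*(1/3687)) = -4 + (5791/3761 + 494/3687) = -4 + 23209351/13866807 = -32257877/13866807 ≈ -2.3263)
W(-5*(-5)*6, 29) - v = 29² - 1*(-32257877/13866807) = 841 + 32257877/13866807 = 11694242564/13866807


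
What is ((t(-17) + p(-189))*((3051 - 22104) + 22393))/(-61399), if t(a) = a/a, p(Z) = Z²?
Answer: -119311480/61399 ≈ -1943.2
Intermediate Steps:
t(a) = 1
((t(-17) + p(-189))*((3051 - 22104) + 22393))/(-61399) = ((1 + (-189)²)*((3051 - 22104) + 22393))/(-61399) = ((1 + 35721)*(-19053 + 22393))*(-1/61399) = (35722*3340)*(-1/61399) = 119311480*(-1/61399) = -119311480/61399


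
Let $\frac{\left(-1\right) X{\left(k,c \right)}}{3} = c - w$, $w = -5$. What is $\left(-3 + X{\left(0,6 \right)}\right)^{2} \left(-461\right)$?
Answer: $-597456$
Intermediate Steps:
$X{\left(k,c \right)} = -15 - 3 c$ ($X{\left(k,c \right)} = - 3 \left(c - -5\right) = - 3 \left(c + 5\right) = - 3 \left(5 + c\right) = -15 - 3 c$)
$\left(-3 + X{\left(0,6 \right)}\right)^{2} \left(-461\right) = \left(-3 - 33\right)^{2} \left(-461\right) = \left(-36\right)^{2} \left(-461\right) = 1296 \left(-461\right) = -597456$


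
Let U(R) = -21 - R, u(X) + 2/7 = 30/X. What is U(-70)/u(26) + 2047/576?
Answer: 2730097/45504 ≈ 59.997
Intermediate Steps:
u(X) = -2/7 + 30/X
U(-70)/u(26) + 2047/576 = (-21 - 1*(-70))/(-2/7 + 30/26) + 2047/576 = (-21 + 70)/(-2/7 + 30*(1/26)) + 2047*(1/576) = 49/(-2/7 + 15/13) + 2047/576 = 49/(79/91) + 2047/576 = 49*(91/79) + 2047/576 = 4459/79 + 2047/576 = 2730097/45504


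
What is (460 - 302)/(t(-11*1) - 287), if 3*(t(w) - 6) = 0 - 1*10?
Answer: -474/853 ≈ -0.55569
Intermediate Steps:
t(w) = 8/3 (t(w) = 6 + (0 - 1*10)/3 = 6 + (0 - 10)/3 = 6 + (⅓)*(-10) = 6 - 10/3 = 8/3)
(460 - 302)/(t(-11*1) - 287) = (460 - 302)/(8/3 - 287) = 158/(-853/3) = 158*(-3/853) = -474/853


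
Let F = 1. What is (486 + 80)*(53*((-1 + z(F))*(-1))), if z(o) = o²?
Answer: 0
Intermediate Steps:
(486 + 80)*(53*((-1 + z(F))*(-1))) = (486 + 80)*(53*((-1 + 1²)*(-1))) = 566*(53*((-1 + 1)*(-1))) = 566*(53*(0*(-1))) = 566*(53*0) = 566*0 = 0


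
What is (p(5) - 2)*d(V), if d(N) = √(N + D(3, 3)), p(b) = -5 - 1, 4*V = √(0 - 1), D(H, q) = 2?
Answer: -4*√(8 + I) ≈ -11.336 - 0.70574*I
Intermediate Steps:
V = I/4 (V = √(0 - 1)/4 = √(-1)/4 = I/4 ≈ 0.25*I)
p(b) = -6
d(N) = √(2 + N) (d(N) = √(N + 2) = √(2 + N))
(p(5) - 2)*d(V) = (-6 - 2)*√(2 + I/4) = -8*√(2 + I/4)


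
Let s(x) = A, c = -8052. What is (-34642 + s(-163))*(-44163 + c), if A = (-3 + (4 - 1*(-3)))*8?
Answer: 1807161150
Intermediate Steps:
A = 32 (A = (-3 + (4 + 3))*8 = (-3 + 7)*8 = 4*8 = 32)
s(x) = 32
(-34642 + s(-163))*(-44163 + c) = (-34642 + 32)*(-44163 - 8052) = -34610*(-52215) = 1807161150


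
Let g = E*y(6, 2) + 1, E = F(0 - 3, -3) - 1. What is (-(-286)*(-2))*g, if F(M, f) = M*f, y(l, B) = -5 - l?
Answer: 49764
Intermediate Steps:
E = 8 (E = (0 - 3)*(-3) - 1 = -3*(-3) - 1 = 9 - 1 = 8)
g = -87 (g = 8*(-5 - 1*6) + 1 = 8*(-5 - 6) + 1 = 8*(-11) + 1 = -88 + 1 = -87)
(-(-286)*(-2))*g = -(-286)*(-2)*(-87) = -26*22*(-87) = -572*(-87) = 49764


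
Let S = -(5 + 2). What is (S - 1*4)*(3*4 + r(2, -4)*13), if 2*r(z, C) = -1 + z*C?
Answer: 1023/2 ≈ 511.50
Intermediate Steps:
r(z, C) = -½ + C*z/2 (r(z, C) = (-1 + z*C)/2 = (-1 + C*z)/2 = -½ + C*z/2)
S = -7 (S = -1*7 = -7)
(S - 1*4)*(3*4 + r(2, -4)*13) = (-7 - 1*4)*(3*4 + (-½ + (½)*(-4)*2)*13) = (-7 - 4)*(12 + (-½ - 4)*13) = -11*(12 - 9/2*13) = -11*(12 - 117/2) = -11*(-93/2) = 1023/2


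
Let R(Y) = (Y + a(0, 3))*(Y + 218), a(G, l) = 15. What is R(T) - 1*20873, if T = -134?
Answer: -30869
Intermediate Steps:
R(Y) = (15 + Y)*(218 + Y) (R(Y) = (Y + 15)*(Y + 218) = (15 + Y)*(218 + Y))
R(T) - 1*20873 = (3270 + (-134)**2 + 233*(-134)) - 1*20873 = (3270 + 17956 - 31222) - 20873 = -9996 - 20873 = -30869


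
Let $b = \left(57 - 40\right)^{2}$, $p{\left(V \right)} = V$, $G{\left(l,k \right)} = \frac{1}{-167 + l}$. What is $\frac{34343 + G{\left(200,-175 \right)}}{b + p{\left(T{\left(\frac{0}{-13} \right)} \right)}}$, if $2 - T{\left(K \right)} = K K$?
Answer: $\frac{1133320}{9603} \approx 118.02$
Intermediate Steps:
$T{\left(K \right)} = 2 - K^{2}$ ($T{\left(K \right)} = 2 - K K = 2 - K^{2}$)
$b = 289$ ($b = 17^{2} = 289$)
$\frac{34343 + G{\left(200,-175 \right)}}{b + p{\left(T{\left(\frac{0}{-13} \right)} \right)}} = \frac{34343 + \frac{1}{-167 + 200}}{289 + \left(2 - \left(\frac{0}{-13}\right)^{2}\right)} = \frac{34343 + \frac{1}{33}}{289 + \left(2 - \left(0 \left(- \frac{1}{13}\right)\right)^{2}\right)} = \frac{34343 + \frac{1}{33}}{289 + \left(2 - 0^{2}\right)} = \frac{1133320}{33 \left(289 + \left(2 - 0\right)\right)} = \frac{1133320}{33 \left(289 + \left(2 + 0\right)\right)} = \frac{1133320}{33 \left(289 + 2\right)} = \frac{1133320}{33 \cdot 291} = \frac{1133320}{33} \cdot \frac{1}{291} = \frac{1133320}{9603}$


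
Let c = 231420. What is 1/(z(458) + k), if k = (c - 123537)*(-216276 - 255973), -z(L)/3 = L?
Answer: -1/50947640241 ≈ -1.9628e-11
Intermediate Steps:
z(L) = -3*L
k = -50947638867 (k = (231420 - 123537)*(-216276 - 255973) = 107883*(-472249) = -50947638867)
1/(z(458) + k) = 1/(-3*458 - 50947638867) = 1/(-1374 - 50947638867) = 1/(-50947640241) = -1/50947640241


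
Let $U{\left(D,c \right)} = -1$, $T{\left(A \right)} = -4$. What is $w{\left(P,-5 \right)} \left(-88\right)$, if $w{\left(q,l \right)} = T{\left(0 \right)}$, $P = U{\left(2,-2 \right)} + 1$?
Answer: $352$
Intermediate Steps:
$P = 0$ ($P = -1 + 1 = 0$)
$w{\left(q,l \right)} = -4$
$w{\left(P,-5 \right)} \left(-88\right) = \left(-4\right) \left(-88\right) = 352$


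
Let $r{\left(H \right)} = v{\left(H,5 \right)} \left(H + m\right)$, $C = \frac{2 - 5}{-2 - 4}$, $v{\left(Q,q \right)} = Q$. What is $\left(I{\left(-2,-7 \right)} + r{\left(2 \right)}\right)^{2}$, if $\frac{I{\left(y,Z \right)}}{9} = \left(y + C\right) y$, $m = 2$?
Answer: $1225$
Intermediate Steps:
$C = \frac{1}{2}$ ($C = - \frac{3}{-6} = \left(-3\right) \left(- \frac{1}{6}\right) = \frac{1}{2} \approx 0.5$)
$I{\left(y,Z \right)} = 9 y \left(\frac{1}{2} + y\right)$ ($I{\left(y,Z \right)} = 9 \left(y + \frac{1}{2}\right) y = 9 \left(\frac{1}{2} + y\right) y = 9 y \left(\frac{1}{2} + y\right)$)
$r{\left(H \right)} = H \left(2 + H\right)$ ($r{\left(H \right)} = H \left(H + 2\right) = H \left(2 + H\right)$)
$\left(I{\left(-2,-7 \right)} + r{\left(2 \right)}\right)^{2} = \left(\frac{9}{2} \left(-2\right) \left(1 + 2 \left(-2\right)\right) + 2 \left(2 + 2\right)\right)^{2} = \left(\frac{9}{2} \left(-2\right) \left(1 - 4\right) + 2 \cdot 4\right)^{2} = \left(\frac{9}{2} \left(-2\right) \left(-3\right) + 8\right)^{2} = \left(27 + 8\right)^{2} = 35^{2} = 1225$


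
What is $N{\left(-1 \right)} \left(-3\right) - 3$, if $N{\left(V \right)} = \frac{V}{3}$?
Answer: $-2$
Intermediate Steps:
$N{\left(V \right)} = \frac{V}{3}$ ($N{\left(V \right)} = V \frac{1}{3} = \frac{V}{3}$)
$N{\left(-1 \right)} \left(-3\right) - 3 = \frac{1}{3} \left(-1\right) \left(-3\right) - 3 = \left(- \frac{1}{3}\right) \left(-3\right) - 3 = 1 - 3 = -2$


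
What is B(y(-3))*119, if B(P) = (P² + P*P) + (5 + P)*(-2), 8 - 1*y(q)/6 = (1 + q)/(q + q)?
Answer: 491470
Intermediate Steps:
y(q) = 48 - 3*(1 + q)/q (y(q) = 48 - 6*(1 + q)/(q + q) = 48 - 6*(1 + q)/(2*q) = 48 - 6*(1 + q)*1/(2*q) = 48 - 3*(1 + q)/q)
B(P) = -10 - 2*P + 2*P² (B(P) = (P² + P²) + (-10 - 2*P) = 2*P² + (-10 - 2*P) = -10 - 2*P + 2*P²)
B(y(-3))*119 = (-10 - 2*(45 - 3/(-3)) + 2*(45 - 3/(-3))²)*119 = (-10 - 2*(45 - 3*(-⅓)) + 2*(45 - 3*(-⅓))²)*119 = (-10 - 2*(45 + 1) + 2*(45 + 1)²)*119 = (-10 - 2*46 + 2*46²)*119 = (-10 - 92 + 2*2116)*119 = (-10 - 92 + 4232)*119 = 4130*119 = 491470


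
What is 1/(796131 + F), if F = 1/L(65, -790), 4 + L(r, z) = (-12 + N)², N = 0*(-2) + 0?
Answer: 140/111458341 ≈ 1.2561e-6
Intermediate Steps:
N = 0 (N = 0 + 0 = 0)
L(r, z) = 140 (L(r, z) = -4 + (-12 + 0)² = -4 + (-12)² = -4 + 144 = 140)
F = 1/140 ≈ 0.0071429
1/(796131 + F) = 1/(796131 + 1/140) = 1/(111458341/140) = 140/111458341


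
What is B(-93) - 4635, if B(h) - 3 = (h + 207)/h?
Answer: -143630/31 ≈ -4633.2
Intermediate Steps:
B(h) = 3 + (207 + h)/h (B(h) = 3 + (h + 207)/h = 3 + (207 + h)/h)
B(-93) - 4635 = (4 + 207/(-93)) - 4635 = (4 + 207*(-1/93)) - 4635 = (4 - 69/31) - 4635 = 55/31 - 4635 = -143630/31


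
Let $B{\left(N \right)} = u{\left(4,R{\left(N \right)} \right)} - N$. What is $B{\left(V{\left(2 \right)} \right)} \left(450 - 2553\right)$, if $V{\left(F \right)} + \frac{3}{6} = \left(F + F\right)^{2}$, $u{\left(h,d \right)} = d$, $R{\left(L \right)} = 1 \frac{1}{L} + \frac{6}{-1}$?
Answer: $\frac{2794887}{62} \approx 45079.0$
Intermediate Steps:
$R{\left(L \right)} = -6 + \frac{1}{L}$ ($R{\left(L \right)} = \frac{1}{L} + 6 \left(-1\right) = \frac{1}{L} - 6 = -6 + \frac{1}{L}$)
$V{\left(F \right)} = - \frac{1}{2} + 4 F^{2}$ ($V{\left(F \right)} = - \frac{1}{2} + \left(F + F\right)^{2} = - \frac{1}{2} + \left(2 F\right)^{2} = - \frac{1}{2} + 4 F^{2}$)
$B{\left(N \right)} = -6 + \frac{1}{N} - N$ ($B{\left(N \right)} = \left(-6 + \frac{1}{N}\right) - N = -6 + \frac{1}{N} - N$)
$B{\left(V{\left(2 \right)} \right)} \left(450 - 2553\right) = \left(-6 + \frac{1}{- \frac{1}{2} + 4 \cdot 2^{2}} - \left(- \frac{1}{2} + 4 \cdot 2^{2}\right)\right) \left(450 - 2553\right) = \left(-6 + \frac{1}{- \frac{1}{2} + 4 \cdot 4} - \left(- \frac{1}{2} + 4 \cdot 4\right)\right) \left(-2103\right) = \left(-6 + \frac{1}{- \frac{1}{2} + 16} - \left(- \frac{1}{2} + 16\right)\right) \left(-2103\right) = \left(-6 + \frac{1}{\frac{31}{2}} - \frac{31}{2}\right) \left(-2103\right) = \left(-6 + \frac{2}{31} - \frac{31}{2}\right) \left(-2103\right) = \left(- \frac{1329}{62}\right) \left(-2103\right) = \frac{2794887}{62}$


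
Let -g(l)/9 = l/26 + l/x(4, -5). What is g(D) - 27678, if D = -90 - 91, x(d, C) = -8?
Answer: -2893173/104 ≈ -27819.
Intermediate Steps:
D = -181
g(l) = 81*l/104 (g(l) = -9*(l/26 + l/(-8)) = -9*(l*(1/26) + l*(-⅛)) = -9*(l/26 - l/8) = -(-81)*l/104 = 81*l/104)
g(D) - 27678 = (81/104)*(-181) - 27678 = -14661/104 - 27678 = -2893173/104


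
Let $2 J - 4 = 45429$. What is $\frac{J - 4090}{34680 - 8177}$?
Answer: $\frac{37253}{53006} \approx 0.70281$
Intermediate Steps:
$J = \frac{45433}{2}$ ($J = 2 + \frac{1}{2} \cdot 45429 = 2 + \frac{45429}{2} = \frac{45433}{2} \approx 22717.0$)
$\frac{J - 4090}{34680 - 8177} = \frac{\frac{45433}{2} - 4090}{34680 - 8177} = \frac{37253}{2 \cdot 26503} = \frac{37253}{2} \cdot \frac{1}{26503} = \frac{37253}{53006}$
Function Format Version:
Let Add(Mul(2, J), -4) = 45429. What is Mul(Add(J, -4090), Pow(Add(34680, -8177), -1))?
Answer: Rational(37253, 53006) ≈ 0.70281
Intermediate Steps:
J = Rational(45433, 2) (J = Add(2, Mul(Rational(1, 2), 45429)) = Add(2, Rational(45429, 2)) = Rational(45433, 2) ≈ 22717.)
Mul(Add(J, -4090), Pow(Add(34680, -8177), -1)) = Mul(Add(Rational(45433, 2), -4090), Pow(Add(34680, -8177), -1)) = Mul(Rational(37253, 2), Pow(26503, -1)) = Mul(Rational(37253, 2), Rational(1, 26503)) = Rational(37253, 53006)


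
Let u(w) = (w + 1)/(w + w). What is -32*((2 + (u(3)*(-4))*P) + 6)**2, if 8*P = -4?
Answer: -25088/9 ≈ -2787.6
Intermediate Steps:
P = -1/2 (P = (1/8)*(-4) = -1/2 ≈ -0.50000)
u(w) = (1 + w)/(2*w) (u(w) = (1 + w)/((2*w)) = (1 + w)*(1/(2*w)) = (1 + w)/(2*w))
-32*((2 + (u(3)*(-4))*P) + 6)**2 = -32*((2 + (((1/2)*(1 + 3)/3)*(-4))*(-1/2)) + 6)**2 = -32*((2 + (((1/2)*(1/3)*4)*(-4))*(-1/2)) + 6)**2 = -32*((2 + ((2/3)*(-4))*(-1/2)) + 6)**2 = -32*((2 - 8/3*(-1/2)) + 6)**2 = -32*((2 + 4/3) + 6)**2 = -32*(10/3 + 6)**2 = -32*(28/3)**2 = -32*784/9 = -25088/9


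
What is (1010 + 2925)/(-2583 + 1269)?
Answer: -3935/1314 ≈ -2.9947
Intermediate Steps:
(1010 + 2925)/(-2583 + 1269) = 3935/(-1314) = 3935*(-1/1314) = -3935/1314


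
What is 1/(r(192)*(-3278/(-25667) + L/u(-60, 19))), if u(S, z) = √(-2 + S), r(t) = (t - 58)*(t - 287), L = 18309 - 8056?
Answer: -2608229206/440809096624493781285 - 6754623996917*I*√62/881618193248987562570 ≈ -5.9169e-12 - 6.0328e-8*I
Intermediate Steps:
L = 10253
r(t) = (-287 + t)*(-58 + t) (r(t) = (-58 + t)*(-287 + t) = (-287 + t)*(-58 + t))
1/(r(192)*(-3278/(-25667) + L/u(-60, 19))) = 1/((16646 + 192² - 345*192)*(-3278/(-25667) + 10253/(√(-2 - 60)))) = 1/((16646 + 36864 - 66240)*(-3278*(-1/25667) + 10253/(√(-62)))) = 1/((-12730)*(3278/25667 + 10253/((I*√62)))) = -1/(12730*(3278/25667 + 10253*(-I*√62/62))) = -1/(12730*(3278/25667 - 10253*I*√62/62))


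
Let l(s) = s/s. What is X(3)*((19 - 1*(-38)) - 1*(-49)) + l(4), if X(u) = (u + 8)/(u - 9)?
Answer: -580/3 ≈ -193.33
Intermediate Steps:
l(s) = 1
X(u) = (8 + u)/(-9 + u)
X(3)*((19 - 1*(-38)) - 1*(-49)) + l(4) = ((8 + 3)/(-9 + 3))*((19 - 1*(-38)) - 1*(-49)) + 1 = (11/(-6))*((19 + 38) + 49) + 1 = (-⅙*11)*(57 + 49) + 1 = -11/6*106 + 1 = -583/3 + 1 = -580/3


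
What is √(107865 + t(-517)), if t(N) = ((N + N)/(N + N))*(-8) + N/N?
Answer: √107858 ≈ 328.42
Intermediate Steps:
t(N) = -7 (t(N) = ((2*N)/((2*N)))*(-8) + 1 = ((2*N)*(1/(2*N)))*(-8) + 1 = 1*(-8) + 1 = -8 + 1 = -7)
√(107865 + t(-517)) = √(107865 - 7) = √107858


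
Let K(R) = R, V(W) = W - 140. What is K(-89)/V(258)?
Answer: -89/118 ≈ -0.75424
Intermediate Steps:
V(W) = -140 + W
K(-89)/V(258) = -89/(-140 + 258) = -89/118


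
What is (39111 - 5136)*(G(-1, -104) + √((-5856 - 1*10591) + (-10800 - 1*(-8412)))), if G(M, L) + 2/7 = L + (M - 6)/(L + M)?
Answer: -24785895/7 + 33975*I*√18835 ≈ -3.5408e+6 + 4.6628e+6*I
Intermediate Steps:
G(M, L) = -2/7 + L + (-6 + M)/(L + M) (G(M, L) = -2/7 + (L + (M - 6)/(L + M)) = -2/7 + (L + (-6 + M)/(L + M)) = -2/7 + L + (-6 + M)/(L + M))
(39111 - 5136)*(G(-1, -104) + √((-5856 - 1*10591) + (-10800 - 1*(-8412)))) = (39111 - 5136)*((-6 + (-104)² - 2/7*(-104) + (5/7)*(-1) - 104*(-1))/(-104 - 1) + √((-5856 - 1*10591) + (-10800 - 1*(-8412)))) = 33975*((-6 + 10816 + 208/7 - 5/7 + 104)/(-105) + √((-5856 - 10591) + (-10800 + 8412))) = 33975*(-1/105*10943 + √(-16447 - 2388)) = 33975*(-10943/105 + √(-18835)) = 33975*(-10943/105 + I*√18835) = -24785895/7 + 33975*I*√18835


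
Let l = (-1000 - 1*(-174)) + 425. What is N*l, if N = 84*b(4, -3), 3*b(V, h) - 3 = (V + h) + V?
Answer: -89824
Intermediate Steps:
b(V, h) = 1 + h/3 + 2*V/3 (b(V, h) = 1 + ((V + h) + V)/3 = 1 + (h + 2*V)/3 = 1 + (h/3 + 2*V/3) = 1 + h/3 + 2*V/3)
N = 224 (N = 84*(1 + (⅓)*(-3) + (⅔)*4) = 84*(1 - 1 + 8/3) = 84*(8/3) = 224)
l = -401 (l = (-1000 + 174) + 425 = -826 + 425 = -401)
N*l = 224*(-401) = -89824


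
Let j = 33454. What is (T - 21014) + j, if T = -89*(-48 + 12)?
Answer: 15644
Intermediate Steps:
T = 3204 (T = -89*(-36) = 3204)
(T - 21014) + j = (3204 - 21014) + 33454 = -17810 + 33454 = 15644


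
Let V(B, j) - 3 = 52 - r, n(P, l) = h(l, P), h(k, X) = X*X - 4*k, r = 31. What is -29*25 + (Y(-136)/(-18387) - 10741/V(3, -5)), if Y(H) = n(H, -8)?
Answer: -57541471/49032 ≈ -1173.5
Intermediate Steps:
h(k, X) = X² - 4*k
n(P, l) = P² - 4*l
Y(H) = 32 + H² (Y(H) = H² - 4*(-8) = H² + 32 = 32 + H²)
V(B, j) = 24 (V(B, j) = 3 + (52 - 1*31) = 3 + (52 - 31) = 3 + 21 = 24)
-29*25 + (Y(-136)/(-18387) - 10741/V(3, -5)) = -29*25 + ((32 + (-136)²)/(-18387) - 10741/24) = -725 + ((32 + 18496)*(-1/18387) - 10741*1/24) = -725 + (18528*(-1/18387) - 10741/24) = -725 + (-6176/6129 - 10741/24) = -725 - 21993271/49032 = -57541471/49032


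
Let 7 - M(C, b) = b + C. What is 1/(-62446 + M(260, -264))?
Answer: -1/62435 ≈ -1.6017e-5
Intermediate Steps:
M(C, b) = 7 - C - b (M(C, b) = 7 - (b + C) = 7 - (C + b) = 7 + (-C - b) = 7 - C - b)
1/(-62446 + M(260, -264)) = 1/(-62446 + (7 - 1*260 - 1*(-264))) = 1/(-62446 + (7 - 260 + 264)) = 1/(-62446 + 11) = 1/(-62435) = -1/62435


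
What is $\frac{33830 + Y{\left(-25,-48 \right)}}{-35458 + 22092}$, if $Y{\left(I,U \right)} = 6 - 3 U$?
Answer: $- \frac{16990}{6683} \approx -2.5423$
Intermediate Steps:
$\frac{33830 + Y{\left(-25,-48 \right)}}{-35458 + 22092} = \frac{33830 + \left(6 - -144\right)}{-35458 + 22092} = \frac{33830 + \left(6 + 144\right)}{-13366} = \left(33830 + 150\right) \left(- \frac{1}{13366}\right) = 33980 \left(- \frac{1}{13366}\right) = - \frac{16990}{6683}$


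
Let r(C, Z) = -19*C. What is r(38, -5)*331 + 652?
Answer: -238330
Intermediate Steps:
r(38, -5)*331 + 652 = -19*38*331 + 652 = -722*331 + 652 = -238982 + 652 = -238330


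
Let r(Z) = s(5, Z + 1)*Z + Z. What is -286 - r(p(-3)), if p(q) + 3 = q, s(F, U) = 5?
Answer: -250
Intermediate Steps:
p(q) = -3 + q
r(Z) = 6*Z (r(Z) = 5*Z + Z = 6*Z)
-286 - r(p(-3)) = -286 - 6*(-3 - 3) = -286 - 6*(-6) = -286 - 1*(-36) = -286 + 36 = -250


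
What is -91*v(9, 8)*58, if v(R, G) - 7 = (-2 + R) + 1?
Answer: -79170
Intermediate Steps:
v(R, G) = 6 + R (v(R, G) = 7 + ((-2 + R) + 1) = 7 + (-1 + R) = 6 + R)
-91*v(9, 8)*58 = -91*(6 + 9)*58 = -91*15*58 = -1365*58 = -79170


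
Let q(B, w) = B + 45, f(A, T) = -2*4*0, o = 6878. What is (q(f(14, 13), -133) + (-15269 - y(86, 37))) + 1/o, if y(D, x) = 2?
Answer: -104724427/6878 ≈ -15226.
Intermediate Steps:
f(A, T) = 0 (f(A, T) = -8*0 = 0)
q(B, w) = 45 + B
(q(f(14, 13), -133) + (-15269 - y(86, 37))) + 1/o = ((45 + 0) + (-15269 - 1*2)) + 1/6878 = (45 + (-15269 - 2)) + 1/6878 = (45 - 15271) + 1/6878 = -15226 + 1/6878 = -104724427/6878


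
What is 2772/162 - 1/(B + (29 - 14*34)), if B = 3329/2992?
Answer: 205477558/12006855 ≈ 17.113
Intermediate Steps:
B = 3329/2992 (B = 3329*(1/2992) = 3329/2992 ≈ 1.1126)
2772/162 - 1/(B + (29 - 14*34)) = 2772/162 - 1/(3329/2992 + (29 - 14*34)) = 2772*(1/162) - 1/(3329/2992 + (29 - 476)) = 154/9 - 1/(3329/2992 - 447) = 154/9 - 1/(-1334095/2992) = 154/9 - 1*(-2992/1334095) = 154/9 + 2992/1334095 = 205477558/12006855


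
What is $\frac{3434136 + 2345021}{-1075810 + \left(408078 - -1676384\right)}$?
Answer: $\frac{5779157}{1008652} \approx 5.7296$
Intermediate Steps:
$\frac{3434136 + 2345021}{-1075810 + \left(408078 - -1676384\right)} = \frac{5779157}{-1075810 + \left(408078 + 1676384\right)} = \frac{5779157}{-1075810 + 2084462} = \frac{5779157}{1008652}$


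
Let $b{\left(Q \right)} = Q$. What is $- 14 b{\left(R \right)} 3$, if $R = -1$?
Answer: $42$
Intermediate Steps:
$- 14 b{\left(R \right)} 3 = \left(-14\right) \left(-1\right) 3 = 14 \cdot 3 = 42$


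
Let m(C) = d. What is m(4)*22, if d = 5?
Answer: 110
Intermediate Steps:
m(C) = 5
m(4)*22 = 5*22 = 110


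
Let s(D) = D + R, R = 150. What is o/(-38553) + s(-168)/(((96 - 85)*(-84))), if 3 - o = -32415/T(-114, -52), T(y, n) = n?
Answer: 1830359/51455404 ≈ 0.035572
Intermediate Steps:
o = -32259/52 (o = 3 - (-32415)/(-52) = 3 - (-32415)*(-1)/52 = 3 - 1*32415/52 = 3 - 32415/52 = -32259/52 ≈ -620.37)
s(D) = 150 + D (s(D) = D + 150 = 150 + D)
o/(-38553) + s(-168)/(((96 - 85)*(-84))) = -32259/52/(-38553) + (150 - 168)/(((96 - 85)*(-84))) = -32259/52*(-1/38553) - 18/(11*(-84)) = 10753/668252 - 18/(-924) = 10753/668252 - 18*(-1/924) = 10753/668252 + 3/154 = 1830359/51455404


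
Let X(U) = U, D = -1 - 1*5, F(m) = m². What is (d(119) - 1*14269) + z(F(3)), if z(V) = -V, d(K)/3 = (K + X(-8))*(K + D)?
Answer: 23351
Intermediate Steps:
D = -6 (D = -1 - 5 = -6)
d(K) = 3*(-8 + K)*(-6 + K) (d(K) = 3*((K - 8)*(K - 6)) = 3*((-8 + K)*(-6 + K)) = 3*(-8 + K)*(-6 + K))
(d(119) - 1*14269) + z(F(3)) = ((144 - 42*119 + 3*119²) - 1*14269) - 1*3² = ((144 - 4998 + 3*14161) - 14269) - 1*9 = ((144 - 4998 + 42483) - 14269) - 9 = (37629 - 14269) - 9 = 23360 - 9 = 23351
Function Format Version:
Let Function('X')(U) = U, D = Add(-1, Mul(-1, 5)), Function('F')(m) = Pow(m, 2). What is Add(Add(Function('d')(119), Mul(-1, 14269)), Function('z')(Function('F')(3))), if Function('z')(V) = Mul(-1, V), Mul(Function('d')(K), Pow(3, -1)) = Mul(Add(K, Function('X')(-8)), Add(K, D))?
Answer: 23351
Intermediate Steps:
D = -6 (D = Add(-1, -5) = -6)
Function('d')(K) = Mul(3, Add(-8, K), Add(-6, K)) (Function('d')(K) = Mul(3, Mul(Add(K, -8), Add(K, -6))) = Mul(3, Mul(Add(-8, K), Add(-6, K))) = Mul(3, Add(-8, K), Add(-6, K)))
Add(Add(Function('d')(119), Mul(-1, 14269)), Function('z')(Function('F')(3))) = Add(Add(Add(144, Mul(-42, 119), Mul(3, Pow(119, 2))), Mul(-1, 14269)), Mul(-1, Pow(3, 2))) = Add(Add(Add(144, -4998, Mul(3, 14161)), -14269), Mul(-1, 9)) = Add(Add(Add(144, -4998, 42483), -14269), -9) = Add(Add(37629, -14269), -9) = Add(23360, -9) = 23351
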